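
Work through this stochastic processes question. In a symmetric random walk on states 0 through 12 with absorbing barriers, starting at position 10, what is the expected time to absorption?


For symmetric RW on 0,...,N with absorbing barriers, E(i) = i*(N-i)
E(10) = 10 * 2 = 20

20


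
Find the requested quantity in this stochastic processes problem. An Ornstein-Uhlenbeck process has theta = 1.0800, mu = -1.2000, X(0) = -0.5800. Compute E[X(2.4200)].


E[X(t)] = mu + (X(0) - mu)*exp(-theta*t)
= -1.2000 + (-0.5800 - -1.2000)*exp(-1.0800*2.4200)
= -1.2000 + 0.6200 * 0.0733
= -1.1546

-1.1546


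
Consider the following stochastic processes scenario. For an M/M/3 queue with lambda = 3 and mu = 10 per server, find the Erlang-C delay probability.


a = lambda/mu = 0.3000
rho = a/c = 0.1000
Erlang-C formula applied:
C(c,a) = 0.0037

0.0037


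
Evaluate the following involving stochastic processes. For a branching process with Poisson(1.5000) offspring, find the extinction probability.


Since mu = 1.5000 > 1, extinction prob q < 1.
Solve s = exp(mu*(s-1)) iteratively.
q = 0.4172

0.4172


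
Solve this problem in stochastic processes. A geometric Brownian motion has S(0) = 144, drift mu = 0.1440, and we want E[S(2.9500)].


E[S(t)] = S(0) * exp(mu * t)
= 144 * exp(0.1440 * 2.9500)
= 144 * 1.5293
= 220.2170

220.2170


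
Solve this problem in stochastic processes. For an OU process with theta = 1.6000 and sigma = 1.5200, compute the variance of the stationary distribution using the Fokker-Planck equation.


Stationary variance = sigma^2 / (2*theta)
= 1.5200^2 / (2*1.6000)
= 2.3104 / 3.2000
= 0.7220

0.7220


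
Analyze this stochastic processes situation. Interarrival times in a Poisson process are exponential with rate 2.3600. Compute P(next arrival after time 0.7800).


P(X > t) = exp(-lambda * t)
= exp(-2.3600 * 0.7800)
= exp(-1.8408) = 0.1587

0.1587


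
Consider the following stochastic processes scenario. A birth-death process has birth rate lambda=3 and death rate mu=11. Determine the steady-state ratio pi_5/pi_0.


For birth-death process, pi_n/pi_0 = (lambda/mu)^n
= (3/11)^5
= 0.0015

0.0015


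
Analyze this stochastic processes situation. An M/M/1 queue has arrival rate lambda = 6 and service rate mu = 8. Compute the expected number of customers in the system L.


rho = 6/8 = 0.7500
L = rho/(1-rho)
= 0.7500/0.2500
= 3.0000

3.0000


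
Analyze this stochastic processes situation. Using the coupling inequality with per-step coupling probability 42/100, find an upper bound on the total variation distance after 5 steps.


TV distance bound <= (1-delta)^n
= (1 - 0.4200)^5
= 0.5800^5
= 0.0656

0.0656


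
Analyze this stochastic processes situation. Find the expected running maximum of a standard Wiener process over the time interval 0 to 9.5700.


E(max B(s)) = sqrt(2t/pi)
= sqrt(2*9.5700/pi)
= sqrt(6.0925)
= 2.4683

2.4683


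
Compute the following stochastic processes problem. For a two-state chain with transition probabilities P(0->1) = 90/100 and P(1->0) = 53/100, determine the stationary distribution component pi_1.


Stationary distribution: pi_0 = p10/(p01+p10), pi_1 = p01/(p01+p10)
p01 = 0.9000, p10 = 0.5300
pi_1 = 0.6294

0.6294


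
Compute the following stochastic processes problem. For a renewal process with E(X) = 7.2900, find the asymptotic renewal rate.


Long-run renewal rate = 1/E(X)
= 1/7.2900
= 0.1372

0.1372


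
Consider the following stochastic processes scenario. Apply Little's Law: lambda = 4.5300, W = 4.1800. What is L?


Little's Law: L = lambda * W
= 4.5300 * 4.1800
= 18.9354

18.9354


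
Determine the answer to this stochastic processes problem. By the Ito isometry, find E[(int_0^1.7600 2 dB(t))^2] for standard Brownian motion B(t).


By Ito isometry: E[(int f dB)^2] = int f^2 dt
= 2^2 * 1.7600
= 4 * 1.7600 = 7.0400

7.0400


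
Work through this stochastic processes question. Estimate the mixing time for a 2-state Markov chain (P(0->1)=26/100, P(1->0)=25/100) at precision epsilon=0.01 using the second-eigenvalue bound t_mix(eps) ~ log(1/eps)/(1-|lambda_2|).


lambda_2 = |1 - p01 - p10| = |1 - 0.2600 - 0.2500| = 0.4900
t_mix ~ log(1/eps)/(1 - |lambda_2|)
= log(100)/(1 - 0.4900) = 4.6052/0.5100
= 9.0297

9.0297


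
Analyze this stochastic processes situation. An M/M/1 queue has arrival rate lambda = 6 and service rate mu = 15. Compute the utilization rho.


rho = lambda/mu
= 6/15
= 0.4000

0.4000


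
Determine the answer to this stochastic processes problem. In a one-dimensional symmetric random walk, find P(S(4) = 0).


P(S(4) = 0) = C(4,2) / 4^2
= 6 / 16
= 0.3750

0.3750


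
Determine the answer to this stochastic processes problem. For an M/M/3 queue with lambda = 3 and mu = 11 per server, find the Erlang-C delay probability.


a = lambda/mu = 0.2727
rho = a/c = 0.0909
Erlang-C formula applied:
C(c,a) = 0.0028

0.0028


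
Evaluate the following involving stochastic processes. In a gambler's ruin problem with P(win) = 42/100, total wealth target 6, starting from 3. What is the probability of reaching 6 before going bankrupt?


Gambler's ruin formula:
r = q/p = 0.5800/0.4200 = 1.3810
P(win) = (1 - r^i)/(1 - r^N)
= (1 - 1.3810^3)/(1 - 1.3810^6)
= 0.2752

0.2752


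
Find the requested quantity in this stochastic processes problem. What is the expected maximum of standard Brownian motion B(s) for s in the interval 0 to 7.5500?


E(max B(s)) = sqrt(2t/pi)
= sqrt(2*7.5500/pi)
= sqrt(4.8065)
= 2.1924

2.1924


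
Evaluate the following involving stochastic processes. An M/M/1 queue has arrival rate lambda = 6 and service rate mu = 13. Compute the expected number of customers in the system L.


rho = 6/13 = 0.4615
L = rho/(1-rho)
= 0.4615/0.5385
= 0.8571

0.8571


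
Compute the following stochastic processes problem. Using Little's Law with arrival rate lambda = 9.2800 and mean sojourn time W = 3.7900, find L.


Little's Law: L = lambda * W
= 9.2800 * 3.7900
= 35.1712

35.1712


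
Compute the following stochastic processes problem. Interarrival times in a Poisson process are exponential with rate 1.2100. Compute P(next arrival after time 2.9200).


P(X > t) = exp(-lambda * t)
= exp(-1.2100 * 2.9200)
= exp(-3.5332) = 0.0292

0.0292


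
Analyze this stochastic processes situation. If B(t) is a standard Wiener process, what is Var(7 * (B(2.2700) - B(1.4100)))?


Var(alpha*(B(t)-B(s))) = alpha^2 * (t-s)
= 7^2 * (2.2700 - 1.4100)
= 49 * 0.8600
= 42.1400

42.1400


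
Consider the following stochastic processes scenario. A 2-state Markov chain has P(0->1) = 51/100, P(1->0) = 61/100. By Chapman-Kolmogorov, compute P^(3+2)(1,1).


P^5 = P^3 * P^2
Computing via matrix multiplication of the transition matrix.
Entry (1,1) of P^5 = 0.4553

0.4553


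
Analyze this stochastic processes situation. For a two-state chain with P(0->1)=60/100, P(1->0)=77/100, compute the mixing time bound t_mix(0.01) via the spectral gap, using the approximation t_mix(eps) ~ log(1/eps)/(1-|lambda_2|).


lambda_2 = |1 - p01 - p10| = |1 - 0.6000 - 0.7700| = 0.3700
t_mix ~ log(1/eps)/(1 - |lambda_2|)
= log(100)/(1 - 0.3700) = 4.6052/0.6300
= 7.3098

7.3098


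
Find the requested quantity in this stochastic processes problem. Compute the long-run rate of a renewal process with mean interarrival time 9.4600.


Long-run renewal rate = 1/E(X)
= 1/9.4600
= 0.1057

0.1057


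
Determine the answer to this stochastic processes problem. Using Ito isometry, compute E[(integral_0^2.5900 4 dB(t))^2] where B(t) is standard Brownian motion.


By Ito isometry: E[(int f dB)^2] = int f^2 dt
= 4^2 * 2.5900
= 16 * 2.5900 = 41.4400

41.4400


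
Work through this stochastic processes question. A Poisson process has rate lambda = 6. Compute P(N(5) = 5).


P(N(t)=k) = (lambda*t)^k * exp(-lambda*t) / k!
lambda*t = 30
= 30^5 * exp(-30) / 5!
= 24300000 * 9.3576e-14 / 120
= 1.8949e-08

1.8949e-08


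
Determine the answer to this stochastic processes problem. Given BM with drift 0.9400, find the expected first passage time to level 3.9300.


Expected first passage time = a/mu
= 3.9300/0.9400
= 4.1809

4.1809


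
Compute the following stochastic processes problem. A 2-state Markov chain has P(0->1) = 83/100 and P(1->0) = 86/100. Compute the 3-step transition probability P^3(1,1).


Computing P^3 by matrix multiplication.
P = [[0.1700, 0.8300], [0.8600, 0.1400]]
After raising P to the power 3:
P^3(1,1) = 0.3240

0.3240


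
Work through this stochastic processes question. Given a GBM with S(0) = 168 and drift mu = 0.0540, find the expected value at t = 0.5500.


E[S(t)] = S(0) * exp(mu * t)
= 168 * exp(0.0540 * 0.5500)
= 168 * 1.0301
= 173.0644

173.0644


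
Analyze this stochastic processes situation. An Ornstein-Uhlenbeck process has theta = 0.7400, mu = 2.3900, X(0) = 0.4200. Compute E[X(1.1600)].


E[X(t)] = mu + (X(0) - mu)*exp(-theta*t)
= 2.3900 + (0.4200 - 2.3900)*exp(-0.7400*1.1600)
= 2.3900 + -1.9700 * 0.4238
= 1.5550

1.5550


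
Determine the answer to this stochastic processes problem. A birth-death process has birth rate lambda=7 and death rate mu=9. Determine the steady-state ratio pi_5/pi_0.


For birth-death process, pi_n/pi_0 = (lambda/mu)^n
= (7/9)^5
= 0.2846

0.2846


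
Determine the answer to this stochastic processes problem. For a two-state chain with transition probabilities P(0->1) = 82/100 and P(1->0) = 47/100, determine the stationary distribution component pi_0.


Stationary distribution: pi_0 = p10/(p01+p10), pi_1 = p01/(p01+p10)
p01 = 0.8200, p10 = 0.4700
pi_0 = 0.3643

0.3643


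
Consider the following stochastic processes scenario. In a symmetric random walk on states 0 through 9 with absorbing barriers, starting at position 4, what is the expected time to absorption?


For symmetric RW on 0,...,N with absorbing barriers, E(i) = i*(N-i)
E(4) = 4 * 5 = 20

20


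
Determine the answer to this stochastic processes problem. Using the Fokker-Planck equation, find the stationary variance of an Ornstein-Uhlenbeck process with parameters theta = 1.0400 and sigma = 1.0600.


Stationary variance = sigma^2 / (2*theta)
= 1.0600^2 / (2*1.0400)
= 1.1236 / 2.0800
= 0.5402

0.5402


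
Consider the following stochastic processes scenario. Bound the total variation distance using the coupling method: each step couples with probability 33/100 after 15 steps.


TV distance bound <= (1-delta)^n
= (1 - 0.3300)^15
= 0.6700^15
= 0.0025

0.0025


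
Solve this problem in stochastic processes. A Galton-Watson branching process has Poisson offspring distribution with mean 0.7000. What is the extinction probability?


Since mu = 0.7000 <= 1, extinction probability = 1.

1.0000


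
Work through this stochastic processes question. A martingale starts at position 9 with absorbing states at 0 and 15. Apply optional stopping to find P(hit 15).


By optional stopping theorem: E(M at tau) = M(0) = 9
P(hit 15)*15 + P(hit 0)*0 = 9
P(hit 15) = (9 - 0)/(15 - 0) = 3/5 = 0.6000

0.6000


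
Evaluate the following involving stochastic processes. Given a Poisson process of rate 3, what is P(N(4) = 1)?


P(N(t)=k) = (lambda*t)^k * exp(-lambda*t) / k!
lambda*t = 12
= 12^1 * exp(-12) / 1!
= 12 * 6.1442e-06 / 1
= 7.3731e-05

7.3731e-05


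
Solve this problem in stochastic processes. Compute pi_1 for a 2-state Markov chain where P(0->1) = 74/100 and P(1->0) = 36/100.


Stationary distribution: pi_0 = p10/(p01+p10), pi_1 = p01/(p01+p10)
p01 = 0.7400, p10 = 0.3600
pi_1 = 0.6727

0.6727


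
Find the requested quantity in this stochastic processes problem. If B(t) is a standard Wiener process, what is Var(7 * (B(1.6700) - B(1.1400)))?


Var(alpha*(B(t)-B(s))) = alpha^2 * (t-s)
= 7^2 * (1.6700 - 1.1400)
= 49 * 0.5300
= 25.9700

25.9700


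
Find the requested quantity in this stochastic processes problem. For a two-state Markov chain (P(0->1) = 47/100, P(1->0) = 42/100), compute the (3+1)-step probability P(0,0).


P^4 = P^3 * P^1
Computing via matrix multiplication of the transition matrix.
Entry (0,0) of P^4 = 0.4720

0.4720


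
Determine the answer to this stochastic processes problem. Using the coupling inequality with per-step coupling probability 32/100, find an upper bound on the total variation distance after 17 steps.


TV distance bound <= (1-delta)^n
= (1 - 0.3200)^17
= 0.6800^17
= 0.0014

0.0014


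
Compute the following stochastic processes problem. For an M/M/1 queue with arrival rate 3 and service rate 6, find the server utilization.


rho = lambda/mu
= 3/6
= 0.5000

0.5000


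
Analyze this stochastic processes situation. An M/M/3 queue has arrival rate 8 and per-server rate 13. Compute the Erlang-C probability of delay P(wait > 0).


a = lambda/mu = 0.6154
rho = a/c = 0.2051
Erlang-C formula applied:
C(c,a) = 0.0264

0.0264


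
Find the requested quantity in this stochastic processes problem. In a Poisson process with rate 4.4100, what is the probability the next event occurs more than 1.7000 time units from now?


P(X > t) = exp(-lambda * t)
= exp(-4.4100 * 1.7000)
= exp(-7.4970) = 5.5475e-04

5.5475e-04


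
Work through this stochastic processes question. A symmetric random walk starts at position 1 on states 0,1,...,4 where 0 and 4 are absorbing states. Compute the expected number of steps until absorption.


For symmetric RW on 0,...,N with absorbing barriers, E(i) = i*(N-i)
E(1) = 1 * 3 = 3

3


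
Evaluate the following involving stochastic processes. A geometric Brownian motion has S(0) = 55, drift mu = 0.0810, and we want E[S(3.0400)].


E[S(t)] = S(0) * exp(mu * t)
= 55 * exp(0.0810 * 3.0400)
= 55 * 1.2792
= 70.3564

70.3564


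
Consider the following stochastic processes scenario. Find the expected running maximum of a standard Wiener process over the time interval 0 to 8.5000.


E(max B(s)) = sqrt(2t/pi)
= sqrt(2*8.5000/pi)
= sqrt(5.4113)
= 2.3262

2.3262


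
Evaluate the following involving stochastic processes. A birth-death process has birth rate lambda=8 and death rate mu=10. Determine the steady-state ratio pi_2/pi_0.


For birth-death process, pi_n/pi_0 = (lambda/mu)^n
= (8/10)^2
= 0.6400

0.6400


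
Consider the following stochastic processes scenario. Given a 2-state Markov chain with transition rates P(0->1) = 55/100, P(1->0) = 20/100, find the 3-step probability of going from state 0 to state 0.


Computing P^3 by matrix multiplication.
P = [[0.4500, 0.5500], [0.2000, 0.8000]]
After raising P to the power 3:
P^3(0,0) = 0.2781

0.2781


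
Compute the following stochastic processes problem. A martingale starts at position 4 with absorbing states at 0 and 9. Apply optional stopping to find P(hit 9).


By optional stopping theorem: E(M at tau) = M(0) = 4
P(hit 9)*9 + P(hit 0)*0 = 4
P(hit 9) = (4 - 0)/(9 - 0) = 4/9 = 0.4444

0.4444


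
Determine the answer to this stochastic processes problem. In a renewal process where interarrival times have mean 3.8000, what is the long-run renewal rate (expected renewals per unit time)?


Long-run renewal rate = 1/E(X)
= 1/3.8000
= 0.2632

0.2632


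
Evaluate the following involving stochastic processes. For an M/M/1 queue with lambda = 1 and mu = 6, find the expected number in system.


rho = 1/6 = 0.1667
L = rho/(1-rho)
= 0.1667/0.8333
= 0.2000

0.2000


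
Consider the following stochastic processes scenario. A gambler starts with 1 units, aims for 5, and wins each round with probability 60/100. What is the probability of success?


Gambler's ruin formula:
r = q/p = 0.4000/0.6000 = 0.6667
P(win) = (1 - r^i)/(1 - r^N)
= (1 - 0.6667^1)/(1 - 0.6667^5)
= 0.3839

0.3839


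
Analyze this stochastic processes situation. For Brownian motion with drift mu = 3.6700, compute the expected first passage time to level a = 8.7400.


Expected first passage time = a/mu
= 8.7400/3.6700
= 2.3815

2.3815


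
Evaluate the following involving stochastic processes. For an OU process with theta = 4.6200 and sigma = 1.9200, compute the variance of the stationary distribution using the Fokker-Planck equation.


Stationary variance = sigma^2 / (2*theta)
= 1.9200^2 / (2*4.6200)
= 3.6864 / 9.2400
= 0.3990

0.3990


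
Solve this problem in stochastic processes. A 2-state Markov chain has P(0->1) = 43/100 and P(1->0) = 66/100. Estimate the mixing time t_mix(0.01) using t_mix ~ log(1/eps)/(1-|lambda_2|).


lambda_2 = |1 - p01 - p10| = |1 - 0.4300 - 0.6600| = 0.0900
t_mix ~ log(1/eps)/(1 - |lambda_2|)
= log(100)/(1 - 0.0900) = 4.6052/0.9100
= 5.0606

5.0606


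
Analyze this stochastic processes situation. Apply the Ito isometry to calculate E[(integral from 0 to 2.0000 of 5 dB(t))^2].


By Ito isometry: E[(int f dB)^2] = int f^2 dt
= 5^2 * 2.0000
= 25 * 2.0000 = 50.0000

50.0000


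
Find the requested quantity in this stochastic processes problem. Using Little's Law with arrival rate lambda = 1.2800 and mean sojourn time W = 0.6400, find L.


Little's Law: L = lambda * W
= 1.2800 * 0.6400
= 0.8192

0.8192


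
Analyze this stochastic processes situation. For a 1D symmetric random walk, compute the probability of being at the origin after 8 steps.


P(S(8) = 0) = C(8,4) / 4^4
= 70 / 256
= 0.2734

0.2734


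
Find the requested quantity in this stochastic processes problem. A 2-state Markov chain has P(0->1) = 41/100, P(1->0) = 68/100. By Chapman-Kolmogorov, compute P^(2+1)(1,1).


P^3 = P^2 * P^1
Computing via matrix multiplication of the transition matrix.
Entry (1,1) of P^3 = 0.3757

0.3757


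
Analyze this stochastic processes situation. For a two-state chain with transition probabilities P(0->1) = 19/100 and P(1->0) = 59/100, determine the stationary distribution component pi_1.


Stationary distribution: pi_0 = p10/(p01+p10), pi_1 = p01/(p01+p10)
p01 = 0.1900, p10 = 0.5900
pi_1 = 0.2436

0.2436


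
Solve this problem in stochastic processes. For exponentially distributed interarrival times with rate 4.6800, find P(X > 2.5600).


P(X > t) = exp(-lambda * t)
= exp(-4.6800 * 2.5600)
= exp(-11.9808) = 6.2633e-06

6.2633e-06


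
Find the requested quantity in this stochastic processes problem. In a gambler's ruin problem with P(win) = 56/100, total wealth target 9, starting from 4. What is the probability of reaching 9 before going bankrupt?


Gambler's ruin formula:
r = q/p = 0.4400/0.5600 = 0.7857
P(win) = (1 - r^i)/(1 - r^N)
= (1 - 0.7857^4)/(1 - 0.7857^9)
= 0.6986

0.6986


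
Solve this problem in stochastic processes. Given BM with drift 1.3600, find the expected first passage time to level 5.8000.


Expected first passage time = a/mu
= 5.8000/1.3600
= 4.2647

4.2647


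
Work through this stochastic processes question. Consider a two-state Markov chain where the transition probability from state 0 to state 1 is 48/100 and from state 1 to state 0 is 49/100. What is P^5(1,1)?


Computing P^5 by matrix multiplication.
P = [[0.5200, 0.4800], [0.4900, 0.5100]]
After raising P to the power 5:
P^5(1,1) = 0.4948

0.4948


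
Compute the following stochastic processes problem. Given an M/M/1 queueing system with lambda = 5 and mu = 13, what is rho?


rho = lambda/mu
= 5/13
= 0.3846

0.3846


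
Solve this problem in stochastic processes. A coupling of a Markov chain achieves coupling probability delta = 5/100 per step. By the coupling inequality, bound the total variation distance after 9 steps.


TV distance bound <= (1-delta)^n
= (1 - 0.0500)^9
= 0.9500^9
= 0.6302

0.6302


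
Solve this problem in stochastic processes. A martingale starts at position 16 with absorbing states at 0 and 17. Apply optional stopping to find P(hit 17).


By optional stopping theorem: E(M at tau) = M(0) = 16
P(hit 17)*17 + P(hit 0)*0 = 16
P(hit 17) = (16 - 0)/(17 - 0) = 16/17 = 0.9412

0.9412


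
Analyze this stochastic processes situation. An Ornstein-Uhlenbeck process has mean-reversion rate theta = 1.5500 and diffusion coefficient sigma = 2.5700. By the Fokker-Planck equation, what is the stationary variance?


Stationary variance = sigma^2 / (2*theta)
= 2.5700^2 / (2*1.5500)
= 6.6049 / 3.1000
= 2.1306

2.1306


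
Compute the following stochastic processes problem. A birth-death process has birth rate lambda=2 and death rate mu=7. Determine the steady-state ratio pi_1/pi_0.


For birth-death process, pi_n/pi_0 = (lambda/mu)^n
= (2/7)^1
= 0.2857

0.2857


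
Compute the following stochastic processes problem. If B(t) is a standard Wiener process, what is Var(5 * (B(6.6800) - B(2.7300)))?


Var(alpha*(B(t)-B(s))) = alpha^2 * (t-s)
= 5^2 * (6.6800 - 2.7300)
= 25 * 3.9500
= 98.7500

98.7500


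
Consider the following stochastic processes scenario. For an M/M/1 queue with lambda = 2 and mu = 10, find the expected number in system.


rho = 2/10 = 0.2000
L = rho/(1-rho)
= 0.2000/0.8000
= 0.2500

0.2500


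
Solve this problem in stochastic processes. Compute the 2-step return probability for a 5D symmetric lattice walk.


P(return in 2 steps) = P(reverse first step) = 1/(2d)
= 1/10
= 0.1000

0.1000


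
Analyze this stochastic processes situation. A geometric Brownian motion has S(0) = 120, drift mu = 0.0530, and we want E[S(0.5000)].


E[S(t)] = S(0) * exp(mu * t)
= 120 * exp(0.0530 * 0.5000)
= 120 * 1.0269
= 123.2225

123.2225


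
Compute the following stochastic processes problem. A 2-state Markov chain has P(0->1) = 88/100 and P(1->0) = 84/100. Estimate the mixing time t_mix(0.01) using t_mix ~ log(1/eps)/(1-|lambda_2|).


lambda_2 = |1 - p01 - p10| = |1 - 0.8800 - 0.8400| = 0.7200
t_mix ~ log(1/eps)/(1 - |lambda_2|)
= log(100)/(1 - 0.7200) = 4.6052/0.2800
= 16.4470

16.4470


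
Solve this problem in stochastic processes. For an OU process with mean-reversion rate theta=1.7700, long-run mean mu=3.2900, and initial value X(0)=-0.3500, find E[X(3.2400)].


E[X(t)] = mu + (X(0) - mu)*exp(-theta*t)
= 3.2900 + (-0.3500 - 3.2900)*exp(-1.7700*3.2400)
= 3.2900 + -3.6400 * 0.0032
= 3.2782

3.2782


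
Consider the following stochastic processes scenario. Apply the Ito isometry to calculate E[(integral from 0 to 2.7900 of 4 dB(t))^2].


By Ito isometry: E[(int f dB)^2] = int f^2 dt
= 4^2 * 2.7900
= 16 * 2.7900 = 44.6400

44.6400


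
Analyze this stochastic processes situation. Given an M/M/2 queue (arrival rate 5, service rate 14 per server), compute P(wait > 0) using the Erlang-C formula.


a = lambda/mu = 0.3571
rho = a/c = 0.1786
Erlang-C formula applied:
C(c,a) = 0.0541

0.0541


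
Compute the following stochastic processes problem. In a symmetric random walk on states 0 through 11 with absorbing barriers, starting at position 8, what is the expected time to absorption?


For symmetric RW on 0,...,N with absorbing barriers, E(i) = i*(N-i)
E(8) = 8 * 3 = 24

24


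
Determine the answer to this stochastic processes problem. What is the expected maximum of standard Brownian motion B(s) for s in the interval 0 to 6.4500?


E(max B(s)) = sqrt(2t/pi)
= sqrt(2*6.4500/pi)
= sqrt(4.1062)
= 2.0264

2.0264


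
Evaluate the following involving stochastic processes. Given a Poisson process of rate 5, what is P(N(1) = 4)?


P(N(t)=k) = (lambda*t)^k * exp(-lambda*t) / k!
lambda*t = 5
= 5^4 * exp(-5) / 4!
= 625 * 0.0067 / 24
= 0.1755

0.1755


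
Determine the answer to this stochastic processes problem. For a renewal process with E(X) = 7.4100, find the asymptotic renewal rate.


Long-run renewal rate = 1/E(X)
= 1/7.4100
= 0.1350

0.1350


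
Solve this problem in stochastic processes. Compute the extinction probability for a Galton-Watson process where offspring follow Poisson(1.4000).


Since mu = 1.4000 > 1, extinction prob q < 1.
Solve s = exp(mu*(s-1)) iteratively.
q = 0.4890

0.4890


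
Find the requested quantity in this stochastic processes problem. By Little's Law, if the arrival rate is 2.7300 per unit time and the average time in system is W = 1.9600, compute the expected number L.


Little's Law: L = lambda * W
= 2.7300 * 1.9600
= 5.3508

5.3508


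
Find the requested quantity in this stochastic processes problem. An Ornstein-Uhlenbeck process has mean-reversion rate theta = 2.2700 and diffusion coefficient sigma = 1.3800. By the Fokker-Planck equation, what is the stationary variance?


Stationary variance = sigma^2 / (2*theta)
= 1.3800^2 / (2*2.2700)
= 1.9044 / 4.5400
= 0.4195

0.4195


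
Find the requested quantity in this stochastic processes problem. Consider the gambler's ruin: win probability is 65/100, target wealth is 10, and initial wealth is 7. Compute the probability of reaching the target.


Gambler's ruin formula:
r = q/p = 0.3500/0.6500 = 0.5385
P(win) = (1 - r^i)/(1 - r^N)
= (1 - 0.5385^7)/(1 - 0.5385^10)
= 0.9889

0.9889


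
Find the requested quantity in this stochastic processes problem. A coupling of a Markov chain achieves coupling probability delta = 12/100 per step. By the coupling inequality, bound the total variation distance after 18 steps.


TV distance bound <= (1-delta)^n
= (1 - 0.1200)^18
= 0.8800^18
= 0.1002

0.1002


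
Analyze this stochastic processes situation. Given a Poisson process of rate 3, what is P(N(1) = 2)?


P(N(t)=k) = (lambda*t)^k * exp(-lambda*t) / k!
lambda*t = 3
= 3^2 * exp(-3) / 2!
= 9 * 0.0498 / 2
= 0.2240

0.2240


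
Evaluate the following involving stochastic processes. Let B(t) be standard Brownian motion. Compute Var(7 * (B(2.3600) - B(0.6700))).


Var(alpha*(B(t)-B(s))) = alpha^2 * (t-s)
= 7^2 * (2.3600 - 0.6700)
= 49 * 1.6900
= 82.8100

82.8100


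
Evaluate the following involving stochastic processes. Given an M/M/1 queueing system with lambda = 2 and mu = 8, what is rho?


rho = lambda/mu
= 2/8
= 0.2500

0.2500


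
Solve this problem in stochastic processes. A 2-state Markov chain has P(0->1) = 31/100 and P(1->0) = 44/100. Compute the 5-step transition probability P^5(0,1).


Computing P^5 by matrix multiplication.
P = [[0.6900, 0.3100], [0.4400, 0.5600]]
After raising P to the power 5:
P^5(0,1) = 0.4129

0.4129


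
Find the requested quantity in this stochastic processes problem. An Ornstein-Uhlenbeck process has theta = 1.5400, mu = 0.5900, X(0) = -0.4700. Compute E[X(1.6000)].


E[X(t)] = mu + (X(0) - mu)*exp(-theta*t)
= 0.5900 + (-0.4700 - 0.5900)*exp(-1.5400*1.6000)
= 0.5900 + -1.0600 * 0.0851
= 0.4998

0.4998


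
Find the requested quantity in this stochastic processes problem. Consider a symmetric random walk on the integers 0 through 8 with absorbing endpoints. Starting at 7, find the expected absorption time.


For symmetric RW on 0,...,N with absorbing barriers, E(i) = i*(N-i)
E(7) = 7 * 1 = 7

7


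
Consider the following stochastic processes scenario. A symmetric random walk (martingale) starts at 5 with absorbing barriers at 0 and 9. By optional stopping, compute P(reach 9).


By optional stopping theorem: E(M at tau) = M(0) = 5
P(hit 9)*9 + P(hit 0)*0 = 5
P(hit 9) = (5 - 0)/(9 - 0) = 5/9 = 0.5556

0.5556


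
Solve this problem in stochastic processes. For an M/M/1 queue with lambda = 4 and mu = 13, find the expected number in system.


rho = 4/13 = 0.3077
L = rho/(1-rho)
= 0.3077/0.6923
= 0.4444

0.4444


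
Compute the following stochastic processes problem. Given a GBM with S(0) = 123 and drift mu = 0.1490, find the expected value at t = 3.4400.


E[S(t)] = S(0) * exp(mu * t)
= 123 * exp(0.1490 * 3.4400)
= 123 * 1.6696
= 205.3559

205.3559


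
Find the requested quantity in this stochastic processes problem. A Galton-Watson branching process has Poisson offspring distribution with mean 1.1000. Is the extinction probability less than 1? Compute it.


Since mu = 1.1000 > 1, extinction prob q < 1.
Solve s = exp(mu*(s-1)) iteratively.
q = 0.8239

0.8239


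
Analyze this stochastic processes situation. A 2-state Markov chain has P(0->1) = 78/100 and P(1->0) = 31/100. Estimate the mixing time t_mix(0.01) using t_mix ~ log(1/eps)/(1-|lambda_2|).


lambda_2 = |1 - p01 - p10| = |1 - 0.7800 - 0.3100| = 0.0900
t_mix ~ log(1/eps)/(1 - |lambda_2|)
= log(100)/(1 - 0.0900) = 4.6052/0.9100
= 5.0606

5.0606


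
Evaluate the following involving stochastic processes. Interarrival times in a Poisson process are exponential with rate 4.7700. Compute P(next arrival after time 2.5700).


P(X > t) = exp(-lambda * t)
= exp(-4.7700 * 2.5700)
= exp(-12.2589) = 4.7427e-06

4.7427e-06


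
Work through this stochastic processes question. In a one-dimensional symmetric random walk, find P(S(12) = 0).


P(S(12) = 0) = C(12,6) / 4^6
= 924 / 4096
= 0.2256

0.2256


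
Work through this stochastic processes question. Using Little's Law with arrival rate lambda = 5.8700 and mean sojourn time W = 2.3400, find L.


Little's Law: L = lambda * W
= 5.8700 * 2.3400
= 13.7358

13.7358


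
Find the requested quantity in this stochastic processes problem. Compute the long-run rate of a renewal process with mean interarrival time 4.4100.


Long-run renewal rate = 1/E(X)
= 1/4.4100
= 0.2268

0.2268


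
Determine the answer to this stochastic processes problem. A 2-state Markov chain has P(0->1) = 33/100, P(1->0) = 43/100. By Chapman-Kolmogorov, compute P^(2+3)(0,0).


P^5 = P^2 * P^3
Computing via matrix multiplication of the transition matrix.
Entry (0,0) of P^5 = 0.5661

0.5661


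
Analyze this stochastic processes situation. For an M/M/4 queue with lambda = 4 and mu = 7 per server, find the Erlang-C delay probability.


a = lambda/mu = 0.5714
rho = a/c = 0.1429
Erlang-C formula applied:
C(c,a) = 0.0029

0.0029


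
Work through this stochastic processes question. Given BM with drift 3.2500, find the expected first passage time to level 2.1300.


Expected first passage time = a/mu
= 2.1300/3.2500
= 0.6554

0.6554


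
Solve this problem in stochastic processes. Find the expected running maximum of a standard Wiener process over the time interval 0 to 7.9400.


E(max B(s)) = sqrt(2t/pi)
= sqrt(2*7.9400/pi)
= sqrt(5.0548)
= 2.2483

2.2483


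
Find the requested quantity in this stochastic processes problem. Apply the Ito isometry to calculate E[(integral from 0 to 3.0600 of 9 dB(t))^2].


By Ito isometry: E[(int f dB)^2] = int f^2 dt
= 9^2 * 3.0600
= 81 * 3.0600 = 247.8600

247.8600


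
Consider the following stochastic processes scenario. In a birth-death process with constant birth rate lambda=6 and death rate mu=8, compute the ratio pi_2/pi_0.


For birth-death process, pi_n/pi_0 = (lambda/mu)^n
= (6/8)^2
= 0.5625

0.5625


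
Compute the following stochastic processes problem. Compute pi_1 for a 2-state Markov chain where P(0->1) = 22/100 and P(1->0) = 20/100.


Stationary distribution: pi_0 = p10/(p01+p10), pi_1 = p01/(p01+p10)
p01 = 0.2200, p10 = 0.2000
pi_1 = 0.5238

0.5238


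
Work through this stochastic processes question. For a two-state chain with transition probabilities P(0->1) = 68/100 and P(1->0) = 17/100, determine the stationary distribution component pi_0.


Stationary distribution: pi_0 = p10/(p01+p10), pi_1 = p01/(p01+p10)
p01 = 0.6800, p10 = 0.1700
pi_0 = 0.2000

0.2000


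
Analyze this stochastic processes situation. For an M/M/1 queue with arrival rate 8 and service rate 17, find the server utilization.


rho = lambda/mu
= 8/17
= 0.4706

0.4706


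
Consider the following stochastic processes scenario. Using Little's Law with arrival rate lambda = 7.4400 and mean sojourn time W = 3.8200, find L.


Little's Law: L = lambda * W
= 7.4400 * 3.8200
= 28.4208

28.4208


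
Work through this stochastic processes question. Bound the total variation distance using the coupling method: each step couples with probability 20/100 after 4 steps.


TV distance bound <= (1-delta)^n
= (1 - 0.2000)^4
= 0.8000^4
= 0.4096

0.4096


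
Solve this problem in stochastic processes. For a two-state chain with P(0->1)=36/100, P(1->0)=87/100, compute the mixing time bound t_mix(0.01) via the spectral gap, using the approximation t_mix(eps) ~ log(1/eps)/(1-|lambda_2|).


lambda_2 = |1 - p01 - p10| = |1 - 0.3600 - 0.8700| = 0.2300
t_mix ~ log(1/eps)/(1 - |lambda_2|)
= log(100)/(1 - 0.2300) = 4.6052/0.7700
= 5.9807

5.9807


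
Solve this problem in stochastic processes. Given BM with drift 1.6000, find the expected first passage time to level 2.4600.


Expected first passage time = a/mu
= 2.4600/1.6000
= 1.5375

1.5375


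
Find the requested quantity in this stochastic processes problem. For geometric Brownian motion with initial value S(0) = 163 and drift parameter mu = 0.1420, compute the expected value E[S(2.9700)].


E[S(t)] = S(0) * exp(mu * t)
= 163 * exp(0.1420 * 2.9700)
= 163 * 1.5246
= 248.5118

248.5118


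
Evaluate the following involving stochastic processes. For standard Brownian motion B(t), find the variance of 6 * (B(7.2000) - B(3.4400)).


Var(alpha*(B(t)-B(s))) = alpha^2 * (t-s)
= 6^2 * (7.2000 - 3.4400)
= 36 * 3.7600
= 135.3600

135.3600


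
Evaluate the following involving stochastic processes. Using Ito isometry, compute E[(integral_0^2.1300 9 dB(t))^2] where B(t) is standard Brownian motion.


By Ito isometry: E[(int f dB)^2] = int f^2 dt
= 9^2 * 2.1300
= 81 * 2.1300 = 172.5300

172.5300


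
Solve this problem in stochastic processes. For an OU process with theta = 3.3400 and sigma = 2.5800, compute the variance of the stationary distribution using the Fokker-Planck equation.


Stationary variance = sigma^2 / (2*theta)
= 2.5800^2 / (2*3.3400)
= 6.6564 / 6.6800
= 0.9965

0.9965


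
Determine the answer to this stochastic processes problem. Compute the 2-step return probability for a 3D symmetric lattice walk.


P(return in 2 steps) = P(reverse first step) = 1/(2d)
= 1/6
= 0.1667

0.1667


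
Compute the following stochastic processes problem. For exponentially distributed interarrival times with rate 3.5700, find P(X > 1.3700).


P(X > t) = exp(-lambda * t)
= exp(-3.5700 * 1.3700)
= exp(-4.8909) = 0.0075

0.0075


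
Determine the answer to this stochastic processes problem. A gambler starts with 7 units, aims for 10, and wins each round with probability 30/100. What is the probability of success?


Gambler's ruin formula:
r = q/p = 0.7000/0.3000 = 2.3333
P(win) = (1 - r^i)/(1 - r^N)
= (1 - 2.3333^7)/(1 - 2.3333^10)
= 0.0785

0.0785


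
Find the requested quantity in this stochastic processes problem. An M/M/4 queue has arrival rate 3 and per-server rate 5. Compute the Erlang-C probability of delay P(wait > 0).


a = lambda/mu = 0.6000
rho = a/c = 0.1500
Erlang-C formula applied:
C(c,a) = 0.0035

0.0035


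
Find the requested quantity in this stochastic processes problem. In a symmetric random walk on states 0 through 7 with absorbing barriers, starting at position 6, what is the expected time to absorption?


For symmetric RW on 0,...,N with absorbing barriers, E(i) = i*(N-i)
E(6) = 6 * 1 = 6

6


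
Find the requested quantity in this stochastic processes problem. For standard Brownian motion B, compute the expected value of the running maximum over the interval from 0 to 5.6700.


E(max B(s)) = sqrt(2t/pi)
= sqrt(2*5.6700/pi)
= sqrt(3.6096)
= 1.8999

1.8999


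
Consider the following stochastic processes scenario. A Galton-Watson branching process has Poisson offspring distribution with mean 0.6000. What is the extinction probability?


Since mu = 0.6000 <= 1, extinction probability = 1.

1.0000


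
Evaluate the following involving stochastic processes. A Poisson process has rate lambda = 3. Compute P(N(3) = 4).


P(N(t)=k) = (lambda*t)^k * exp(-lambda*t) / k!
lambda*t = 9
= 9^4 * exp(-9) / 4!
= 6561 * 1.2341e-04 / 24
= 0.0337

0.0337


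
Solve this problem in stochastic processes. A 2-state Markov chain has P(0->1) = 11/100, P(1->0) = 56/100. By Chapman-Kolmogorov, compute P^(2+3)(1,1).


P^5 = P^2 * P^3
Computing via matrix multiplication of the transition matrix.
Entry (1,1) of P^5 = 0.1675

0.1675


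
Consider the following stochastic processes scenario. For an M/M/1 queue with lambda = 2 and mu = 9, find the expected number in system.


rho = 2/9 = 0.2222
L = rho/(1-rho)
= 0.2222/0.7778
= 0.2857

0.2857


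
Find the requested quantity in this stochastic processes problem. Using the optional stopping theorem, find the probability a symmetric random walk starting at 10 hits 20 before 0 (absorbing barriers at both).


By optional stopping theorem: E(M at tau) = M(0) = 10
P(hit 20)*20 + P(hit 0)*0 = 10
P(hit 20) = (10 - 0)/(20 - 0) = 1/2 = 0.5000

0.5000


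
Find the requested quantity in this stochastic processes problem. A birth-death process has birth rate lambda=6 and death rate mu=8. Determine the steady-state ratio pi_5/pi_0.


For birth-death process, pi_n/pi_0 = (lambda/mu)^n
= (6/8)^5
= 0.2373

0.2373


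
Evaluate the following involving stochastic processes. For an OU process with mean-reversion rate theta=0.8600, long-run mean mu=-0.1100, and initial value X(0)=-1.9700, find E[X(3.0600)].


E[X(t)] = mu + (X(0) - mu)*exp(-theta*t)
= -0.1100 + (-1.9700 - -0.1100)*exp(-0.8600*3.0600)
= -0.1100 + -1.8600 * 0.0720
= -0.2439

-0.2439


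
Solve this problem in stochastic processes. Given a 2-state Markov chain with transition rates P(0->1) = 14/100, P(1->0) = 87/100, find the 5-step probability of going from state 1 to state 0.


Computing P^5 by matrix multiplication.
P = [[0.8600, 0.1400], [0.8700, 0.1300]]
After raising P to the power 5:
P^5(1,0) = 0.8614

0.8614


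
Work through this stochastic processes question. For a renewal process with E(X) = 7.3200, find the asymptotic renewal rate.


Long-run renewal rate = 1/E(X)
= 1/7.3200
= 0.1366

0.1366


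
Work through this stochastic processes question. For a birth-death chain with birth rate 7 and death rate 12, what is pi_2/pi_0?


For birth-death process, pi_n/pi_0 = (lambda/mu)^n
= (7/12)^2
= 0.3403

0.3403


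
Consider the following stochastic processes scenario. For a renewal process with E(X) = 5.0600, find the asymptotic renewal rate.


Long-run renewal rate = 1/E(X)
= 1/5.0600
= 0.1976

0.1976


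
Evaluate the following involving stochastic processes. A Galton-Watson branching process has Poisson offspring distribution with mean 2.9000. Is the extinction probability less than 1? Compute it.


Since mu = 2.9000 > 1, extinction prob q < 1.
Solve s = exp(mu*(s-1)) iteratively.
q = 0.0668

0.0668


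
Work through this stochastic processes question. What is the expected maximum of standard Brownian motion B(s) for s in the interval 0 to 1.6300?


E(max B(s)) = sqrt(2t/pi)
= sqrt(2*1.6300/pi)
= sqrt(1.0377)
= 1.0187

1.0187


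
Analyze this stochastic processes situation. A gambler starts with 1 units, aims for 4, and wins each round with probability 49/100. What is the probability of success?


Gambler's ruin formula:
r = q/p = 0.5100/0.4900 = 1.0408
P(win) = (1 - r^i)/(1 - r^N)
= (1 - 1.0408^1)/(1 - 1.0408^4)
= 0.2352

0.2352


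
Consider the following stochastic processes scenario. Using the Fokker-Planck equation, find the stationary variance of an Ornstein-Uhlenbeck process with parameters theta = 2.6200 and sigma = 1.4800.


Stationary variance = sigma^2 / (2*theta)
= 1.4800^2 / (2*2.6200)
= 2.1904 / 5.2400
= 0.4180

0.4180


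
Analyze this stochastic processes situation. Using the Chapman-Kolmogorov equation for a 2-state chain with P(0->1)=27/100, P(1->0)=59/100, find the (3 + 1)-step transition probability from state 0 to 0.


P^4 = P^3 * P^1
Computing via matrix multiplication of the transition matrix.
Entry (0,0) of P^4 = 0.6862

0.6862


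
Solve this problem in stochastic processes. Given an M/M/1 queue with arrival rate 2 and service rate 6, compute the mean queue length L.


rho = 2/6 = 0.3333
L = rho/(1-rho)
= 0.3333/0.6667
= 0.5000

0.5000
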